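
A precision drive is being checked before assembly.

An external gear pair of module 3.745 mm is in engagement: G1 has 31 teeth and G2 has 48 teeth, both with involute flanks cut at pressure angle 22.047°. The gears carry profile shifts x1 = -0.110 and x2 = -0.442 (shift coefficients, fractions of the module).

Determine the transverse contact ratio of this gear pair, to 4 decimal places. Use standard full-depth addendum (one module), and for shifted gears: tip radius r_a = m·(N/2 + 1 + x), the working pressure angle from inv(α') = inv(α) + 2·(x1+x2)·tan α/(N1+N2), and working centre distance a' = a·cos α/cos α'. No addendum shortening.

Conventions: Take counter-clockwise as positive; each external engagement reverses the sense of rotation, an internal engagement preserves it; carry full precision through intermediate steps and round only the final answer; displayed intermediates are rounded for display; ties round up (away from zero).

single-mesh involute tooth geometry (31T engaging 48T at module 3.745)
base radii: r_b1 = 53.802849, r_b2 = 83.307637
tip radii: r_a1 = 61.380550, r_a2 = 91.969710
inv(α') = inv(22.047°) + 2·(-0.110-0.442)·tan α/(31+48) = 0.01452853  ⇒  α' = 19.83599°
a' = a·cos α / cos α' = 147.9275·cos 22.047°/cos 19.83599° = 145.758666
action lengths: √(r_a1²−r_b1²) = 29.543618, √(r_a2²−r_b2²) = 38.964921
base pitch p_b = π·m·cos α = 10.904944
CR = (29.543618 + 38.964921 − 145.758666·sin 19.83599°)/10.904944 = 1.746769
contact ratio ≈ 1.7468

1.7468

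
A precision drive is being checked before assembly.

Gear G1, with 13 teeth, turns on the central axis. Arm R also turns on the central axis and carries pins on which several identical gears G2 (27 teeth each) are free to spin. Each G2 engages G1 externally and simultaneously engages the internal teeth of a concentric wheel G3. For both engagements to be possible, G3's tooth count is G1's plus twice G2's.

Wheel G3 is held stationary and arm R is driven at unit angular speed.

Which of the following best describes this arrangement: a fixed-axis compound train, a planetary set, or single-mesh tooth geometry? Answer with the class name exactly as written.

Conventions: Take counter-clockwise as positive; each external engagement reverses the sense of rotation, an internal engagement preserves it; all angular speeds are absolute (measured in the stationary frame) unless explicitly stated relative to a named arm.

planetary set

class = planetary set [G3 = 13+2·27 = 67; Willis about the carrier]
classification: planetary set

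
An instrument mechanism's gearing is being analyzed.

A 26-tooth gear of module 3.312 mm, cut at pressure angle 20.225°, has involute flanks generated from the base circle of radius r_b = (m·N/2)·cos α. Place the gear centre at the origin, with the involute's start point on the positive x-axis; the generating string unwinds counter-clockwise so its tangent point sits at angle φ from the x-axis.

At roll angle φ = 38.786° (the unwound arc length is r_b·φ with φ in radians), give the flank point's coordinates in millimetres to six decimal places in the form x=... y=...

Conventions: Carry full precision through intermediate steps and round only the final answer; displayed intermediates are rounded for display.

single-mesh involute tooth geometry (26T wheel at module 3.312)
pitch radius r_p = m·N/2 = 3.312·26/2 = 43.056000
base radius r_b = r_p·cos α = 43.056000·cos 20.225° = 40.401265
roll angle φ = 38.786° = 0.67694340 rad
x = r_b·(cos φ + φ·sin φ) = 48.624435
y = r_b·(sin φ − φ·cos φ) = 3.989303

x=48.624435 y=3.989303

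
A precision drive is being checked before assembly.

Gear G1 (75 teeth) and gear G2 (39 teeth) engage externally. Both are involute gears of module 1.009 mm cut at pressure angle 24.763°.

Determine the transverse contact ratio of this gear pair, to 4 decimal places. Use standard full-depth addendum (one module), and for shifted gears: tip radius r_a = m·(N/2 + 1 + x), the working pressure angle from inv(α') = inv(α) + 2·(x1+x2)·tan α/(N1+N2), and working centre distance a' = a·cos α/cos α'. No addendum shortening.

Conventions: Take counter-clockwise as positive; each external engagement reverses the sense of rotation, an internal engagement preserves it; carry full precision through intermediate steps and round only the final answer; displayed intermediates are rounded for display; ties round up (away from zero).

class = single-mesh tooth geometry [involute pair 75T × 39T, m = 1.009]
base radii: r_b1 = 34.358272, r_b2 = 17.866302
tip radii: r_a1 = 38.846500, r_a2 = 20.684500
no profile shift: α' = α, a' = a
action lengths: √(r_a1²−r_b1²) = 18.126216, √(r_a2²−r_b2²) = 10.423234
base pitch p_b = π·m·cos α = 2.878392
CR = (18.126216 + 10.423234 − 57.513000·sin 24.76300°)/2.878392 = 1.549206
contact ratio ≈ 1.5492

1.5492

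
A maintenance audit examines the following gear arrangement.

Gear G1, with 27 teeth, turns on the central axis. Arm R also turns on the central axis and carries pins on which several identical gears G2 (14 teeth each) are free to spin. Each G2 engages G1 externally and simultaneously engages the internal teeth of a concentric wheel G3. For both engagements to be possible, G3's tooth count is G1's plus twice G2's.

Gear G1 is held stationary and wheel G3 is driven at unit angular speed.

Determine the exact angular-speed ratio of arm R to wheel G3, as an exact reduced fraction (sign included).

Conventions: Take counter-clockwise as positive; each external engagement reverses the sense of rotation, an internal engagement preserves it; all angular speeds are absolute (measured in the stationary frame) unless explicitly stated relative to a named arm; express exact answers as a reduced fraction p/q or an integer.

class = planetary set [G3 = 27+2·14 = 55; Willis about the carrier]
ring teeth: 27 + 2·14 = 55
27(ω_sun−ω_arm) = −55(ω_ring−ω_arm),  ω_sun = 0, ω_ring = 1
27(0−ω_arm) = −55(1−ω_arm)  ⇒  82·ω_arm = 55  ⇒  ω_arm = 55/82
ω_out/ω_in = 55/82

55/82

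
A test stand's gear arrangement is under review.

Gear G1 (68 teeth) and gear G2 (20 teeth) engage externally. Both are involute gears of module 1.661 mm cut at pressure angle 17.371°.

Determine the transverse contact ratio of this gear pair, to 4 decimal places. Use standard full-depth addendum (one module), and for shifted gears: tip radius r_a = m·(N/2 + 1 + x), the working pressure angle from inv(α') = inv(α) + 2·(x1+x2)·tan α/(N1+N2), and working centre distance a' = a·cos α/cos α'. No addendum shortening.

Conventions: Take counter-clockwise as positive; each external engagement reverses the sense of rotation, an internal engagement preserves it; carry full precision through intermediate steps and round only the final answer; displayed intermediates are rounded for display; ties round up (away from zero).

1.8175

topology: single-mesh involute geometry — m = 1.661, 68T/20T pair
base radii: r_b1 = 53.898309, r_b2 = 15.852444
tip radii: r_a1 = 58.135000, r_a2 = 18.271000
no profile shift: α' = α, a' = a
action lengths: √(r_a1²−r_b1²) = 21.786475, √(r_a2²−r_b2²) = 9.084573
base pitch p_b = π·m·cos α = 4.980192
CR = (21.786475 + 9.084573 − 73.084000·sin 17.37100°)/4.980192 = 1.817450
contact ratio ≈ 1.8175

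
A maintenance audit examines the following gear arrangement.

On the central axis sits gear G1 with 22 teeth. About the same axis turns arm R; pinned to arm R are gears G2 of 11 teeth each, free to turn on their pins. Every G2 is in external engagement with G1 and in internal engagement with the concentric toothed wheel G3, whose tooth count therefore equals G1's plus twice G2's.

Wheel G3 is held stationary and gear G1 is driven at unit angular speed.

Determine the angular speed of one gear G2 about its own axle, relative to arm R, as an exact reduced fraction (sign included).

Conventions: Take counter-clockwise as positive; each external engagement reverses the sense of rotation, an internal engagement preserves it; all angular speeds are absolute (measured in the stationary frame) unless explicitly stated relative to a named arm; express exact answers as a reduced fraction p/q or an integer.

planetary set (22T centre, 11T on arm, 44T internal) — Willis relation
ring teeth: 22 + 2·11 = 44
22(ω_sun−ω_arm) = −44(ω_ring−ω_arm),  ω_ring = 0, ω_sun = 1
22(1−ω_arm) = −44(0−ω_arm)  ⇒  66·ω_arm = 22  ⇒  ω_arm = 1/3
sun–planet mesh: 22·(1−1/3) = −11·(ω_p−ω_arm)  ⇒  ω_p−ω_arm = -4/3
exact speed ratio = -4/3

-4/3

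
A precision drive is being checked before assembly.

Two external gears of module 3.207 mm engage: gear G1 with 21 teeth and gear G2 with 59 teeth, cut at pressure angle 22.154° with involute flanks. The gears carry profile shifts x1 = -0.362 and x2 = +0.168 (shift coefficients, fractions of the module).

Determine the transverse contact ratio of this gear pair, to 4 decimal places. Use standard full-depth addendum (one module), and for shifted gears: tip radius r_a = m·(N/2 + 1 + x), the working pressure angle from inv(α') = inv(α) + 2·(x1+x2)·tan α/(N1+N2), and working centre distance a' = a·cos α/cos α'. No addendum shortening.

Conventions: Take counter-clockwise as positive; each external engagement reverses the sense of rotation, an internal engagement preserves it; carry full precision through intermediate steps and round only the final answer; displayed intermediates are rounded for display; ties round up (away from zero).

1.6516

single-mesh involute tooth geometry (21T engaging 59T at module 3.207)
base radii: r_b1 = 31.187508, r_b2 = 87.622046
tip radii: r_a1 = 35.719566, r_a2 = 98.352276
inv(α') = inv(22.154°) + 2·(-0.362+0.168)·tan α/(21+59) = 0.01852124  ⇒  α' = 21.44689°
a' = a·cos α / cos α' = 128.2800·cos 22.154°/cos 21.44689° = 127.648318
action lengths: √(r_a1²−r_b1²) = 17.413407, √(r_a2²−r_b2²) = 44.671548
base pitch p_b = π·m·cos α = 9.331281
CR = (17.413407 + 44.671548 − 127.648318·sin 21.44689°)/9.331281 = 1.651628
contact ratio ≈ 1.6516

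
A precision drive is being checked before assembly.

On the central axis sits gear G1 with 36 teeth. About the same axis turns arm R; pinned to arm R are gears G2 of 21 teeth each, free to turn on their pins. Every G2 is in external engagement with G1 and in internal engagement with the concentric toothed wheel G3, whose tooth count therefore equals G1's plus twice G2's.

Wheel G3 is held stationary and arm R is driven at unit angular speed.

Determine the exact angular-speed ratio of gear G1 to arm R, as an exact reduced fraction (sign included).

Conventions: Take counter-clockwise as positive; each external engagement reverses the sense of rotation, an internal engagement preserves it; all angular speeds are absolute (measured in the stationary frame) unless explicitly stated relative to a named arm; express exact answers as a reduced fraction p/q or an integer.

19/6

recognized (axles ride arm R): planetary set, 36/21/78 teeth
ring teeth: 36 + 2·21 = 78
36(ω_sun−ω_arm) = −78(ω_ring−ω_arm),  ω_ring = 0, ω_arm = 1
ω_sun = 1 − (78/36)(0−1) = 19/6
ω_out/ω_in = 19/6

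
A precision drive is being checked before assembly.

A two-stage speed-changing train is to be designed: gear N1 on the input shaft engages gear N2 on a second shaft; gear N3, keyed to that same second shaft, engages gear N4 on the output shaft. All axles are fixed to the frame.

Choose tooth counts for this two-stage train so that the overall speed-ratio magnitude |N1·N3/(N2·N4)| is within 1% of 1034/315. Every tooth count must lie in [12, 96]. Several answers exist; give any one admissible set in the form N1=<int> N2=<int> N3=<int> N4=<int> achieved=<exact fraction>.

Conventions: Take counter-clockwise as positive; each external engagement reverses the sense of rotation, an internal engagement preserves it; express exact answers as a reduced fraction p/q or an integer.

design class (target 1034/315): fixed-axis compound train
target = 1034/315 in lowest terms: an exact hit needs N1·N3 = k·1034 and N2·N4 = k·315 for one integer k, every count in [12, 96]; additionally prefer no 1:1 stage (N1 ≠ N2, N3 ≠ N4)
k = 1: N1·N3 = 1034 = 22·47, N2·N4 = 315 = 15·21
achieved = 22·47/(15·21) = 1034/315; |achieved − target| = 0 ≤ 517/15750 ✓

N1=22 N2=15 N3=47 N4=21 achieved=1034/315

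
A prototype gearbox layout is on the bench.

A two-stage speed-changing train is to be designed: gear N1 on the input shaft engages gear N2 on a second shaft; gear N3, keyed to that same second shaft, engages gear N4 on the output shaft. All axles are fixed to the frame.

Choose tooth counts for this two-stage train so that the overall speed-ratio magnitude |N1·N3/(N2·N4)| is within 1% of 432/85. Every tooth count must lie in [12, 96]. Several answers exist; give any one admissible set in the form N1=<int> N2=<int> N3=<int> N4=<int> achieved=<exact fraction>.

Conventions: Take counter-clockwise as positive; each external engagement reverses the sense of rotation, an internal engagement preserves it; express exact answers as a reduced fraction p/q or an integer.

N1=16 N2=15 N3=81 N4=17 achieved=432/85

topology: fixed-axis compound train — 2 stages, target 432/85
target = 432/85 in lowest terms: an exact hit needs N1·N3 = k·432 and N2·N4 = k·85 for one integer k, every count in [12, 96]; additionally prefer no 1:1 stage (N1 ≠ N2, N3 ≠ N4)
k = 1…2: no 1:1-free in-range split of k·432 and k·85 into factor pairs; take k = 3
k = 3: N1·N3 = 1296 = 16·81, N2·N4 = 255 = 15·17
achieved = 16·81/(15·17) = 432/85; |achieved − target| = 0 ≤ 108/2125 ✓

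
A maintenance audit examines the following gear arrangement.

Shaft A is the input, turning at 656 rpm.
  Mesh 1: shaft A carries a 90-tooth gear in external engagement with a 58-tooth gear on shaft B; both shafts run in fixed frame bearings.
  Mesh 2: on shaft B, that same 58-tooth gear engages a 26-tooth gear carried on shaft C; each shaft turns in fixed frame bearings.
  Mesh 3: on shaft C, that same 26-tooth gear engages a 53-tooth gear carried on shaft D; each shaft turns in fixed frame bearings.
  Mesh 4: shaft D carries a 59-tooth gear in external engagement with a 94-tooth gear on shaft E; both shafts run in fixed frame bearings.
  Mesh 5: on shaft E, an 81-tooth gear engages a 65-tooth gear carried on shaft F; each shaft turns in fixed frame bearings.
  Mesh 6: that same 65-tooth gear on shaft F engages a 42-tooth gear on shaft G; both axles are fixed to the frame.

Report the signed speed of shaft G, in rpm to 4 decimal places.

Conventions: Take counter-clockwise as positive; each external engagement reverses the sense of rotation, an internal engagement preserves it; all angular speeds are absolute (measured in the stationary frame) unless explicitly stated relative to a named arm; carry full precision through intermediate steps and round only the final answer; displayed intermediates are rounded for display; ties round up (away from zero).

recognized (7 fixed axles, 6 meshes): fixed-axis compound train
mesh 1 [90T→58T]: ω = 656.0000×90/58 = 1017.9310 rpm, sense flips to −
mesh 2 [58T→26T]: ω = 1017.9310×58/26 = 2270.7692 rpm, sense flips to +
mesh 3 [26T→53T]: ω = 2270.7692×26/53 = 1113.9623 rpm, sense flips to −
mesh 4 [59T→94T]: ω = 1113.9623×59/94 = 699.1891 rpm, sense flips to +
mesh 5 [81T→65T]: ω = 699.1891×81/65 = 871.2972 rpm, sense flips to −
mesh 6 [65T→42T]: ω = 871.2972×65/42 = 1348.4361 rpm, sense flips to +
signed output speed = +1348.4361 rpm

+1348.4361 rpm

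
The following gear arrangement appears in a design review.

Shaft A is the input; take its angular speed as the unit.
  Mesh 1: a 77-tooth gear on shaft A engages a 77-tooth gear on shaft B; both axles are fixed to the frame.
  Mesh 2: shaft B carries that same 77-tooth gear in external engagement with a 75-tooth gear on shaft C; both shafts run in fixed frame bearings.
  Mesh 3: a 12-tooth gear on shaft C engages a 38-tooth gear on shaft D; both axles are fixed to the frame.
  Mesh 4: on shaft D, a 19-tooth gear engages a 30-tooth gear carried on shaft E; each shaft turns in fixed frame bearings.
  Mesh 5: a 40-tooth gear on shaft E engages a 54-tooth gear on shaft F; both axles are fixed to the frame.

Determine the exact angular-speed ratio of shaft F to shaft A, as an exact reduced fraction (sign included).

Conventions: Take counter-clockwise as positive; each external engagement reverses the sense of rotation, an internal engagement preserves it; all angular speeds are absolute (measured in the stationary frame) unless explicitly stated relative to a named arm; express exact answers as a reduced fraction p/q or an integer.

class = fixed-axis compound train [5 meshes; 5 ratios multiply, 5 sense flips]
mesh 1 [77T→77T]: running ratio 1, sense −
mesh 2 [77T→75T]: running ratio 77/75, sense +
mesh 3 [12T→38T]: running ratio 154/475, sense −
mesh 4 [19T→30T]: running ratio 77/375, sense +
mesh 5 [40T→54T]: running ratio 308/2025, sense −
ω_out/ω_in = -308/2025

-308/2025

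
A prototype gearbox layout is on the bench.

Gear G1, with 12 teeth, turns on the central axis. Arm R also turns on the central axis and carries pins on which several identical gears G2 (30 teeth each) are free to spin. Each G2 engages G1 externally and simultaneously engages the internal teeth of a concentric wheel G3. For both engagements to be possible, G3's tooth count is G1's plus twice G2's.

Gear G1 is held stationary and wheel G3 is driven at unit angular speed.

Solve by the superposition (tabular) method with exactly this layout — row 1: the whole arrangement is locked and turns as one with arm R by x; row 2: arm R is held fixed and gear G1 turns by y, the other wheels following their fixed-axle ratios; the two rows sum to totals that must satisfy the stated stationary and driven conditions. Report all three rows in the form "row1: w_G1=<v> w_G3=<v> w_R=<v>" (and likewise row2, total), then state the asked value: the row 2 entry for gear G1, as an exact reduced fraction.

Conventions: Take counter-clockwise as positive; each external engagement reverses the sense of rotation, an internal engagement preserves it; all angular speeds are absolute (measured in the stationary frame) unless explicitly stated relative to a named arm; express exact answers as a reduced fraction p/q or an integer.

planetary set (12T centre, 30T on arm, 72T internal) — Willis relation
row 1 — lock + rotate with arm: ω_sun = ω_ring = ω_arm = x
row 2 — arm fixed, fixed-axis ratios: sun y, ring −(12/72)·y, arm 0
boundary: total ω_sun = x + y = 0 and total ω_ring = x − (12/72)·y = 1  ⇒  y = -6/7, x = 6/7
row 2 ring = −(12/72)·(-6/7) = 1/7
totals (row 1 + row 2): sun 6/7 + (-6/7) = 0, ring 6/7 + 1/7 = 1, arm 6/7 + 0 = 6/7
asked cell (row2, sun) = -6/7

row1: w_G1=6/7 w_G3=6/7 w_R=6/7
row2: w_G1=-6/7 w_G3=1/7 w_R=0
total: w_G1=0 w_G3=1 w_R=6/7
asked value: -6/7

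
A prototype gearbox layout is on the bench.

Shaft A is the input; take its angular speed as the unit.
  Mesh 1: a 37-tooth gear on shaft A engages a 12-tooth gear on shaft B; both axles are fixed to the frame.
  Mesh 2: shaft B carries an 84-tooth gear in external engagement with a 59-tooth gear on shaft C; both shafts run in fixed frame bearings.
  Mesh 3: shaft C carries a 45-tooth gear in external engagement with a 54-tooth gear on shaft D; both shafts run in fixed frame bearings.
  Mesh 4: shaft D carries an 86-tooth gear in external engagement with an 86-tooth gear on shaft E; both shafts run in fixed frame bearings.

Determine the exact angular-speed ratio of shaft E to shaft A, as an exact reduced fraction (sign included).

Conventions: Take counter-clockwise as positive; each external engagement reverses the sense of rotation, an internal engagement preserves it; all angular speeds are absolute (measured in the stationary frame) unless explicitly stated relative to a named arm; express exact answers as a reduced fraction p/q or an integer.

1295/354

class = fixed-axis compound train [4 meshes; 4 ratios multiply, 4 sense flips]
mesh 1 [37T→12T]: running ratio 37/12, sense −
mesh 2 [84T→59T]: running ratio 259/59, sense +
mesh 3 [45T→54T]: running ratio 1295/354, sense −
mesh 4 [86T→86T]: running ratio 1295/354, sense +
ω_out/ω_in = 1295/354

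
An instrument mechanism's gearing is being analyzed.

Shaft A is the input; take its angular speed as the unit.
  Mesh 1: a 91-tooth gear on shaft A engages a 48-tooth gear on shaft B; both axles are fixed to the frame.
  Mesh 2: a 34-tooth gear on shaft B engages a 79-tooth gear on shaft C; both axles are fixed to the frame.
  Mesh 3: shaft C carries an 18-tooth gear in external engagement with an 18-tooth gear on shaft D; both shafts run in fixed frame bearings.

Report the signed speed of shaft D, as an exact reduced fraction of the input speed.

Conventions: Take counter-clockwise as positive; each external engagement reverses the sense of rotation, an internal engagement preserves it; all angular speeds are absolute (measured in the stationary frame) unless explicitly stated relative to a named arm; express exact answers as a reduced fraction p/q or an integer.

3-mesh fixed-axis compound train (all bearings frame-fixed)
mesh 1 [91T→48T]: |ω|/ω_in = 1×91/48 = 91/48, sense flips to −
mesh 2 [34T→79T]: |ω|/ω_in = (91/48)×34/79 = 1547/1896, sense flips to +
mesh 3 [18T→18T]: |ω|/ω_in = (1547/1896)×18/18 = 1547/1896, sense flips to −
signed output speed (× input speed) = -1547/1896

-1547/1896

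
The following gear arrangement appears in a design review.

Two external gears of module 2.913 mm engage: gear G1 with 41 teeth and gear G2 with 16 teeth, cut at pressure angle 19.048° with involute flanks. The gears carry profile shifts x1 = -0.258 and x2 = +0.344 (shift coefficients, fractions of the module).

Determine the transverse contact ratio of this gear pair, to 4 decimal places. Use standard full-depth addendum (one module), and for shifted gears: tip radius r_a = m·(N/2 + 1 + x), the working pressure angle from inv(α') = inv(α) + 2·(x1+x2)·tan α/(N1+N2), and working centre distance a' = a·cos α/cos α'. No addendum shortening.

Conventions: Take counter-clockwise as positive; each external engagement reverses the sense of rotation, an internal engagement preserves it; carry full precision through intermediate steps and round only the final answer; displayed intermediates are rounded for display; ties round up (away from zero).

single-mesh involute tooth geometry (41T engaging 16T at module 2.913)
base radii: r_b1 = 56.446753, r_b2 = 22.028001
tip radii: r_a1 = 61.877946, r_a2 = 27.219072
inv(α') = inv(19.048°) + 2·(-0.258+0.344)·tan α/(41+16) = 0.01385650  ⇒  α' = 19.53517°
a' = a·cos α / cos α' = 83.0205·cos 19.048°/cos 19.53517° = 83.267959
action lengths: √(r_a1²−r_b1²) = 25.350430, √(r_a2²−r_b2²) = 15.988904
base pitch p_b = π·m·cos α = 8.650376
CR = (25.350430 + 15.988904 − 83.267959·sin 19.53517°)/8.650376 = 1.560133
contact ratio ≈ 1.5601

1.5601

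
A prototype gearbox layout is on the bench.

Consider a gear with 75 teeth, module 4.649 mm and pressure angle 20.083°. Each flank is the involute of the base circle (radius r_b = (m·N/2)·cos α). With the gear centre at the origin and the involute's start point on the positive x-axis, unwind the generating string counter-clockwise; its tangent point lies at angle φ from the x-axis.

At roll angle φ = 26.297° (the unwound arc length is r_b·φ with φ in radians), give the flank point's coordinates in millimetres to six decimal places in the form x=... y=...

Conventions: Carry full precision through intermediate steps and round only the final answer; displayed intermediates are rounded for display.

topology: single-mesh involute geometry — m = 4.649, N = 75
pitch radius r_p = m·N/2 = 4.649·75/2 = 174.337500
base radius r_b = r_p·cos α = 174.337500·cos 20.083° = 163.737113
roll angle φ = 26.297° = 0.45896923 rad
x = r_b·(cos φ + φ·sin φ) = 180.085303
y = r_b·(sin φ − φ·cos φ) = 5.166547

x=180.085303 y=5.166547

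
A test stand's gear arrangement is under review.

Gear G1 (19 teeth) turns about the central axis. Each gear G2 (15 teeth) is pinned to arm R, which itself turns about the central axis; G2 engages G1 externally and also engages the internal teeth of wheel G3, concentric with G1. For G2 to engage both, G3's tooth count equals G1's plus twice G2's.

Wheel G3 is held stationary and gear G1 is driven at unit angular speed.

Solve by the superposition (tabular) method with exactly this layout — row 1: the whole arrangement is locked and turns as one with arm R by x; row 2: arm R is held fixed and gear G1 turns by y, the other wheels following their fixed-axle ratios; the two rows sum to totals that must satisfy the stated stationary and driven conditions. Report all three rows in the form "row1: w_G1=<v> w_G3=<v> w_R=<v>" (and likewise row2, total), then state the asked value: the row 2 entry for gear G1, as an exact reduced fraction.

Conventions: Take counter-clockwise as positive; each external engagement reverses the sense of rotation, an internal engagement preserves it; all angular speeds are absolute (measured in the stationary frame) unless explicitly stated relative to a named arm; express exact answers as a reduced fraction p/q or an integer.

planetary set (19T centre, 15T on arm, 49T internal) — Willis relation
row 1 — lock + rotate with arm: ω_sun = ω_ring = ω_arm = x
row 2 — arm fixed, fixed-axis ratios: sun y, ring −(19/49)·y, arm 0
boundary: total ω_ring = x − (19/49)·y = 0 and total ω_sun = x + y = 1  ⇒  y = 49/68, x = 19/68
row 2 ring = −(19/49)·49/68 = -19/68
totals (row 1 + row 2): sun 19/68 + 49/68 = 1, ring 19/68 + (-19/68) = 0, arm 19/68 + 0 = 19/68
asked cell (row2, sun) = 49/68

row1: w_G1=19/68 w_G3=19/68 w_R=19/68
row2: w_G1=49/68 w_G3=-19/68 w_R=0
total: w_G1=1 w_G3=0 w_R=19/68
asked value: 49/68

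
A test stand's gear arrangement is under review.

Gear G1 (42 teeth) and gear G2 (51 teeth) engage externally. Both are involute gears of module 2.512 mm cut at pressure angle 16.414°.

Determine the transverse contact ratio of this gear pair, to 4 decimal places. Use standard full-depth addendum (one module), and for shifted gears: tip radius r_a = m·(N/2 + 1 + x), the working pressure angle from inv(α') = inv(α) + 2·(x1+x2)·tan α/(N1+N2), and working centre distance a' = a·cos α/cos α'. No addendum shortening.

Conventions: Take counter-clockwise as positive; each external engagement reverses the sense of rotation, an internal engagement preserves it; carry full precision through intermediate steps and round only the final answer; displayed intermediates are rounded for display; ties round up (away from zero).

1.9572

topology: single-mesh involute geometry — m = 2.512, 42T/51T pair
base radii: r_b1 = 50.602090, r_b2 = 61.445395
tip radii: r_a1 = 55.264000, r_a2 = 66.568000
no profile shift: α' = α, a' = a
action lengths: √(r_a1²−r_b1²) = 22.215719, √(r_a2²−r_b2²) = 25.607852
base pitch p_b = π·m·cos α = 7.570055
CR = (22.215719 + 25.607852 − 116.808000·sin 16.41400°)/7.570055 = 1.957245
contact ratio ≈ 1.9572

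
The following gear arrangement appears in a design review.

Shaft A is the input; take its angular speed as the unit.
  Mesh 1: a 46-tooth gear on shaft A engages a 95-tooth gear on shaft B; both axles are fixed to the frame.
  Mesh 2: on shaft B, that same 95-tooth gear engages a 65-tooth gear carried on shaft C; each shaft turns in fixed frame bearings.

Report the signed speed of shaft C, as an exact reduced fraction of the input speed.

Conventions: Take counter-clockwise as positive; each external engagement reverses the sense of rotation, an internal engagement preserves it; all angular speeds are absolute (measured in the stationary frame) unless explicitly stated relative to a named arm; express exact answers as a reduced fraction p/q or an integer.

2-mesh fixed-axis compound train (all bearings frame-fixed)
mesh 1 [46T→95T]: |ω|/ω_in = 1×46/95 = 46/95, sense flips to −
mesh 2 [95T→65T]: |ω|/ω_in = (46/95)×95/65 = 46/65, sense flips to +
signed output speed (× input speed) = 46/65

46/65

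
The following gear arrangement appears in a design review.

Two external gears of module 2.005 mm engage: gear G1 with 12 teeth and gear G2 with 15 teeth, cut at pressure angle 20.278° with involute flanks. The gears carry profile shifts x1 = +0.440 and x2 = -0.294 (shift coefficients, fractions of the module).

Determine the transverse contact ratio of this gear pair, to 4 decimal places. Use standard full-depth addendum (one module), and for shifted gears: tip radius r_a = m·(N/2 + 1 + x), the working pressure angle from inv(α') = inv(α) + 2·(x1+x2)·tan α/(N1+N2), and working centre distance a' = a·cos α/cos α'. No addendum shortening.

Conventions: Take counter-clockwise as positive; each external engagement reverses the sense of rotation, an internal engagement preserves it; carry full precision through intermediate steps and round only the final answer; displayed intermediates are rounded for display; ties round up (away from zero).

1.3640

recognized (one external pair, fixed centres): single-mesh tooth geometry, m = 2.005, N1 = 12, N2 = 15
base radii: r_b1 = 11.284406, r_b2 = 14.105507
tip radii: r_a1 = 14.917200, r_a2 = 16.453030
inv(α') = inv(20.278°) + 2·(+0.440-0.294)·tan α/(12+15) = 0.01955272  ⇒  α' = 21.82255°
a' = a·cos α / cos α' = 27.0675·cos 20.278°/cos 21.82255° = 27.349811
action lengths: √(r_a1²−r_b1²) = 9.756282, √(r_a2²−r_b2²) = 8.469762
base pitch p_b = π·m·cos α = 5.908501
CR = (9.756282 + 8.469762 − 27.349811·sin 21.82255°)/5.908501 = 1.364003
contact ratio ≈ 1.3640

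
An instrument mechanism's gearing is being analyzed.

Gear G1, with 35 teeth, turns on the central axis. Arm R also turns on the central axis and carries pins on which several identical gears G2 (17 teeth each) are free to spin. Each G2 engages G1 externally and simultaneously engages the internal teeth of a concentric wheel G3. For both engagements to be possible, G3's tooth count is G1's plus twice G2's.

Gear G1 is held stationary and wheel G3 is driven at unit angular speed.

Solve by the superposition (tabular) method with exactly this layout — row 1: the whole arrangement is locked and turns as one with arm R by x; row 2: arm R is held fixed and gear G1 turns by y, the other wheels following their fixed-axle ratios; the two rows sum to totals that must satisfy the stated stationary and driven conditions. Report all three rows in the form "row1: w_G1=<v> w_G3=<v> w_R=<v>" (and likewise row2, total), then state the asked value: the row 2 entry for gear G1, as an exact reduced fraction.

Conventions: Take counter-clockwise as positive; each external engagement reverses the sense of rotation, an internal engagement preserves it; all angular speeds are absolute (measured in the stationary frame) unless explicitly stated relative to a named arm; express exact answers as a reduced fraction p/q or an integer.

row1: w_G1=69/104 w_G3=69/104 w_R=69/104
row2: w_G1=-69/104 w_G3=35/104 w_R=0
total: w_G1=0 w_G3=1 w_R=69/104
asked value: -69/104

class = planetary set [G3 = 35+2·17 = 69; Willis about the carrier]
row 1: whole set turns with the arm by x
row 2: sun turns y, ring = −(35/69)·y, arm 0
boundary: total ω_sun = x + y = 0 and total ω_ring = x − (35/69)·y = 1  ⇒  y = -69/104, x = 69/104
row 2 ring = −(35/69)·(-69/104) = 35/104
totals (row 1 + row 2): sun 69/104 + (-69/104) = 0, ring 69/104 + 35/104 = 1, arm 69/104 + 0 = 69/104
asked cell (row2, sun) = -69/104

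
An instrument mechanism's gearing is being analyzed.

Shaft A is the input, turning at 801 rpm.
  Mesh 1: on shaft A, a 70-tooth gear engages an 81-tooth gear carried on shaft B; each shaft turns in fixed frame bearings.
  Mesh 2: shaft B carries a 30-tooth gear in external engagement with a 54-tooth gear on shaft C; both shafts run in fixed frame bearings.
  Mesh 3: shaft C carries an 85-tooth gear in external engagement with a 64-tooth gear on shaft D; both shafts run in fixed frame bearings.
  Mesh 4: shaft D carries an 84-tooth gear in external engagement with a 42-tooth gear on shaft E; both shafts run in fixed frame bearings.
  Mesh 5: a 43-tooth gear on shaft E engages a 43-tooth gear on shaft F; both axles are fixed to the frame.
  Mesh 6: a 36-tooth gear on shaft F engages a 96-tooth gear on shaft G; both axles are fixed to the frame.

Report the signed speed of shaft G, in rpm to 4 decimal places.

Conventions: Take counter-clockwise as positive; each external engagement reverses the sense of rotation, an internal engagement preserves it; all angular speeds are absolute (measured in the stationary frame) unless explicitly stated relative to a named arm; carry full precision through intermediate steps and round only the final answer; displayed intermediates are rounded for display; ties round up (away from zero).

6-mesh fixed-axis compound train (all bearings frame-fixed)
mesh 1 [70T→81T]: ω = 801.0000×70/81 = 692.2222 rpm, sense flips to −
mesh 2 [30T→54T]: ω = 692.2222×30/54 = 384.5679 rpm, sense flips to +
mesh 3 [85T→64T]: ω = 384.5679×85/64 = 510.7542 rpm, sense flips to −
mesh 4 [84T→42T]: ω = 510.7542×84/42 = 1021.5085 rpm, sense flips to +
mesh 5 [43T→43T]: ω = 1021.5085×43/43 = 1021.5085 rpm, sense flips to −
mesh 6 [36T→96T]: ω = 1021.5085×36/96 = 383.0657 rpm, sense flips to +
signed output speed = +383.0657 rpm

+383.0657 rpm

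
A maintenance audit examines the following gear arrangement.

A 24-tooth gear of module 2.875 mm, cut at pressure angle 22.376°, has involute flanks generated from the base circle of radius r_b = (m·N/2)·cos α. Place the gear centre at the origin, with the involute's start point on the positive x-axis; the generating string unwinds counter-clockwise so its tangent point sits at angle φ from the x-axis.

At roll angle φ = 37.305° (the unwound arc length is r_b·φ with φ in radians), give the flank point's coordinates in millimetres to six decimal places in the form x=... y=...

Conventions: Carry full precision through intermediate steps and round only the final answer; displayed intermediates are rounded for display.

single-mesh involute tooth geometry (24T wheel at module 2.875)
pitch radius r_p = m·N/2 = 2.875·24/2 = 34.500000
base radius r_b = r_p·cos α = 34.500000·cos 22.376° = 31.902342
roll angle φ = 37.305° = 0.65109508 rad
x = r_b·(cos φ + φ·sin φ) = 37.964485
y = r_b·(sin φ − φ·cos φ) = 2.812618

x=37.964485 y=2.812618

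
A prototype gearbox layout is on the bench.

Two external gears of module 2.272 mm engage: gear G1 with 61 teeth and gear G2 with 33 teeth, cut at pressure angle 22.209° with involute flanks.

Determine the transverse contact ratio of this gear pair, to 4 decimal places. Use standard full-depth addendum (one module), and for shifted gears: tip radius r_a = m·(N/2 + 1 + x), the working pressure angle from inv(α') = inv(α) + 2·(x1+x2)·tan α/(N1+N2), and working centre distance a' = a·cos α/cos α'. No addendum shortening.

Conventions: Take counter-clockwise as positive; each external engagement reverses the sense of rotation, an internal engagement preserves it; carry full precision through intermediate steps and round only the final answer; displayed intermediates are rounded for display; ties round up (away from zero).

1.6275

class = single-mesh tooth geometry [involute pair 61T × 33T, m = 2.272]
base radii: r_b1 = 64.155014, r_b2 = 34.706811
tip radii: r_a1 = 71.568000, r_a2 = 39.760000
no profile shift: α' = α, a' = a
action lengths: √(r_a1²−r_b1²) = 31.719280, √(r_a2²−r_b2²) = 19.398321
base pitch p_b = π·m·cos α = 6.608161
CR = (31.719280 + 19.398321 − 106.784000·sin 22.20900°)/6.608161 = 1.627491
contact ratio ≈ 1.6275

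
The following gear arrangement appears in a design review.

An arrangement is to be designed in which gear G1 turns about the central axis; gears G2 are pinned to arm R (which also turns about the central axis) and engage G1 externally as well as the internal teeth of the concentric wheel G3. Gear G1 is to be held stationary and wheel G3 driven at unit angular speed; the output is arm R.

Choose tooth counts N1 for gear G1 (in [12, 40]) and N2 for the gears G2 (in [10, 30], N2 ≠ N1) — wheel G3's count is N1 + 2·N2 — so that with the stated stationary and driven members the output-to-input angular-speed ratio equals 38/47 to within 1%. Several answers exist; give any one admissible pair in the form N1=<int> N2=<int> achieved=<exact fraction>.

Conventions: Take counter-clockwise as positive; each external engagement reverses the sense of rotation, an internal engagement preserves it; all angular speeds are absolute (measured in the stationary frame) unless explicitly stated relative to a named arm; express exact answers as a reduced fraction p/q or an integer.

N1=18 N2=29 achieved=38/47

design class (target 38/47): planetary set
Willis with ω_sun = 0: ω_arm/ω_ring = N3/(N1+N3); set equal to 38/47  ⇒  N3/N1 = (38/47)/(1 − 38/47) = 38/9
N3 = N1 + 2·N2  ⇒  N2/N1 = (N3/N1 − 1)/2 = (38/9 − 1)/2 = 29/18
smallest multiple with N1 ≥ 12 and N2 ≥ 10: k = 1  ⇒  N1 = 1·18 = 18, N2 = 1·29 = 29 (N1 ≤ 40, N2 ≤ 30, N2 ≠ N1 ✓), N3 = 18 + 2·29 = 76
check: N3/(N1+N3) with N1 = 18, N3 = 76 gives 38/47; |achieved − target| = 0 ≤ 19/2350 ✓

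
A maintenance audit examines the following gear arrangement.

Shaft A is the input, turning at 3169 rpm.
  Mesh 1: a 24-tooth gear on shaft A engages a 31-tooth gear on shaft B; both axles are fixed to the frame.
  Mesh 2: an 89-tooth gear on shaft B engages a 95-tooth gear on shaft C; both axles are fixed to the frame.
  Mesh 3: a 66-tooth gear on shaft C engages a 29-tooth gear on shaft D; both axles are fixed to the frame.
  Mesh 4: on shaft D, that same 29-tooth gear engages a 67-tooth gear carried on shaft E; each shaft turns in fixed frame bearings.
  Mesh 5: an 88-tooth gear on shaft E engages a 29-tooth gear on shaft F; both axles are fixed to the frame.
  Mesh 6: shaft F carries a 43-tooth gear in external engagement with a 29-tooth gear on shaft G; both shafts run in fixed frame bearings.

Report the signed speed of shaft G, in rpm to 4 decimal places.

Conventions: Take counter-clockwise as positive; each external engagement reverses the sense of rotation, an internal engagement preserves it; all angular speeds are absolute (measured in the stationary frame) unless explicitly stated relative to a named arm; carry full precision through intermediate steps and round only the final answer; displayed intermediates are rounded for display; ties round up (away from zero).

+10187.3788 rpm

topology: fixed-axis compound train — 6 meshes, A→G
mesh 1 [24T→31T]: ω = 3169.0000×24/31 = 2453.4194 rpm, sense flips to −
mesh 2 [89T→95T]: ω = 2453.4194×89/95 = 2298.4666 rpm, sense flips to +
mesh 3 [66T→29T]: ω = 2298.4666×66/29 = 5230.9928 rpm, sense flips to −
mesh 4 [29T→67T]: ω = 5230.9928×29/67 = 2264.1611 rpm, sense flips to +
mesh 5 [88T→29T]: ω = 2264.1611×88/29 = 6870.5578 rpm, sense flips to −
mesh 6 [43T→29T]: ω = 6870.5578×43/29 = 10187.3788 rpm, sense flips to +
signed output speed = +10187.3788 rpm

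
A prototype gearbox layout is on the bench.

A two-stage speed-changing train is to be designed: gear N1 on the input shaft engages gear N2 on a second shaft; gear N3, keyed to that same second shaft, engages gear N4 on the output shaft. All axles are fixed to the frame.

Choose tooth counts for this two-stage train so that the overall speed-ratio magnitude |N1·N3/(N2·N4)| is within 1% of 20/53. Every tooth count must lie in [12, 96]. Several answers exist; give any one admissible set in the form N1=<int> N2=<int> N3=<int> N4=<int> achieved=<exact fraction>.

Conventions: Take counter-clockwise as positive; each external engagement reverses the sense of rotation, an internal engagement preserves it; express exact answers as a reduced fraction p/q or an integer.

N1=12 N2=53 N3=20 N4=12 achieved=20/53

2-stage fixed-axis compound train for ratio 20/53
target = 20/53 in lowest terms: an exact hit needs N1·N3 = k·20 and N2·N4 = k·53 for one integer k, every count in [12, 96]; additionally prefer no 1:1 stage (N1 ≠ N2, N3 ≠ N4)
k = 1…11: no 1:1-free in-range split of k·20 and k·53 into factor pairs; take k = 12
k = 12: N1·N3 = 240 = 12·20, N2·N4 = 636 = 53·12
achieved = 12·20/(53·12) = 20/53; |achieved − target| = 0 ≤ 1/265 ✓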